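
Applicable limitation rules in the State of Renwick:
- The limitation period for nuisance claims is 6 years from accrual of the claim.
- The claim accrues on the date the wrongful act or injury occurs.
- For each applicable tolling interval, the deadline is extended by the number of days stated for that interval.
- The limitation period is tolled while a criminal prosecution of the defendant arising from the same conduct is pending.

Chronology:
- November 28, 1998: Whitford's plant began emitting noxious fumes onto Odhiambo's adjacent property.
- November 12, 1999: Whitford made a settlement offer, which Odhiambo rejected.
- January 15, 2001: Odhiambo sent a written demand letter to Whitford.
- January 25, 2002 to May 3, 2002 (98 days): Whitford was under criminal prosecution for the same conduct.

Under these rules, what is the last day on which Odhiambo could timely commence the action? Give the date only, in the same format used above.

March 6, 2005

The claim accrued on November 28, 1998, the date of the act.
6 years from November 28, 1998 is November 28, 2004.
Because the pending criminal prosecution ran from January 25, 2002 to May 3, 2002, the deadline is extended by 98 days to March 6, 2005.
Nothing else in the chronology tolls or restarts the period.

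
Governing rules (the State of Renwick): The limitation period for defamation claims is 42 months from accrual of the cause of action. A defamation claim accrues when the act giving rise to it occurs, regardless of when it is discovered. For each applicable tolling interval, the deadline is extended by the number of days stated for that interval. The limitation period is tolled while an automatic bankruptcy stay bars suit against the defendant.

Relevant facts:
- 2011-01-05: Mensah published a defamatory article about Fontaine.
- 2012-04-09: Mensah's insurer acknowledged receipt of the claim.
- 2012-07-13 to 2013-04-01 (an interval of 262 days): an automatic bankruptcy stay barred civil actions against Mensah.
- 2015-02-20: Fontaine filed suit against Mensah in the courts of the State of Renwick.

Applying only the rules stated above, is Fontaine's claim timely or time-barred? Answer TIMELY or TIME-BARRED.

The cause of action accrued on 2011-01-05, the date of the act.
The untolled deadline — 42 months after 2011-01-05 — is 2014-07-05.
The period was tolled for 262 days by the automatic bankruptcy stay (2012-07-13 to 2013-04-01), pushing the deadline to 2015-03-24.
None of the other events listed affects the running of the period under the stated rules.
Fontaine filed on 2015-02-20, before the 2015-03-24 deadline, so the action is timely.

TIMELY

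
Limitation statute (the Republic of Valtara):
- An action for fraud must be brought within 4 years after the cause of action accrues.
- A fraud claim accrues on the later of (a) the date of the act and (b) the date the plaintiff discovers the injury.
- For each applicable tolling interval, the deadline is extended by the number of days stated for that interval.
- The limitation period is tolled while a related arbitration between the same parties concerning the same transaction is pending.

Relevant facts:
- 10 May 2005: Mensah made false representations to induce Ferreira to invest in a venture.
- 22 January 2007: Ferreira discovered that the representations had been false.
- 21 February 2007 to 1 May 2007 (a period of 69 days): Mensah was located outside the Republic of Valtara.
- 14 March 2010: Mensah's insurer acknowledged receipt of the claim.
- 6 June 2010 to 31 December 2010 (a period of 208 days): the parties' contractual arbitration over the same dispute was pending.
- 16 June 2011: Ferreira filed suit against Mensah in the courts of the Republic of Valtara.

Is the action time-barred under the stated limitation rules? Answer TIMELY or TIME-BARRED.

TIMELY

The claim accrued on 22 January 2007 — the later of the 10 May 2005 act and the 22 January 2007 discovery.
The untolled deadline — 4 years after 22 January 2007 — is 22 January 2011.
Because the pending related arbitration ran from 6 June 2010 to 31 December 2010, the deadline is extended by 208 days to 18 August 2011.
Although the defendant's absence ran from 21 February 2007 to 1 May 2007, the stated rules do not make that a tolling event, so it is disregarded.
Nothing else in the chronology tolls or restarts the period.
Filing on 16 June 2011 beat the 18 August 2011 deadline — the action is timely.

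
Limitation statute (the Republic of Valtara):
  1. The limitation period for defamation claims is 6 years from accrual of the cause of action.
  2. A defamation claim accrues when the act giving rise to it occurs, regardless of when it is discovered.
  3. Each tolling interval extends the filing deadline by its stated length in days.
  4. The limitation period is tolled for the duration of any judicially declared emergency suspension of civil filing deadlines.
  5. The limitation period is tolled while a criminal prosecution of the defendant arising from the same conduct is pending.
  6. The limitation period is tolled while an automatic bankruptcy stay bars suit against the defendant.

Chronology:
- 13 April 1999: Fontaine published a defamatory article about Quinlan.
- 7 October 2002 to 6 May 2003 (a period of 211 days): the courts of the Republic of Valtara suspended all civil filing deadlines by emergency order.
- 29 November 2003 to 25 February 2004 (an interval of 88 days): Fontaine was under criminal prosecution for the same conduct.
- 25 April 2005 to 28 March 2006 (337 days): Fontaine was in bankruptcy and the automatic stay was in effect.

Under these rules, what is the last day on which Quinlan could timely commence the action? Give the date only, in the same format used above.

9 January 2007

The claim accrued on 13 April 1999, when the wrongful act occurred.
Adding the 6 years base period to 13 April 1999 gives a deadline of 13 April 2005, before any tolling.
Because the emergency suspension of filing deadlines ran from 7 October 2002 to 6 May 2003, the deadline is extended by 211 days to 10 November 2005.
The period was tolled for 88 days by the pending criminal prosecution (29 November 2003 to 25 February 2004), pushing the deadline to 6 February 2006.
Because the automatic bankruptcy stay ran from 25 April 2005 to 28 March 2006, the deadline is extended by 337 days to 9 January 2007.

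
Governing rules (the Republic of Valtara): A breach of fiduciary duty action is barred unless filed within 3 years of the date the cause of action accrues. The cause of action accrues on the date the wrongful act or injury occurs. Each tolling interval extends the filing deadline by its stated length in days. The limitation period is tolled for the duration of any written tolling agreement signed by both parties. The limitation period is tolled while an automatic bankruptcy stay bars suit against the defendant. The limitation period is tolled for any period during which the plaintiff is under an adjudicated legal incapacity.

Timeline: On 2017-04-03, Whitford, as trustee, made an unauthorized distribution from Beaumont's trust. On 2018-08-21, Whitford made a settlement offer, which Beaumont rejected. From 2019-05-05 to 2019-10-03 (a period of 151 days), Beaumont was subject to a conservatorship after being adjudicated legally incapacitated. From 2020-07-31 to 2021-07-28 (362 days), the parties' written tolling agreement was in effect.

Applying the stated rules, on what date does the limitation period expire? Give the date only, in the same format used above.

2021-08-29

The cause of action accrued on 2017-04-03, the date of the act.
The untolled deadline — 3 years after 2017-04-03 — is 2020-04-03.
The plaintiff's legal incapacity from 2019-05-05 to 2019-10-03 tolled the period for 151 days, extending the deadline to 2020-09-01.
The written tolling agreement from 2020-07-31 to 2021-07-28 tolled the period for 362 days, extending the deadline to 2021-08-29.
None of the other events listed affects the running of the period under the stated rules.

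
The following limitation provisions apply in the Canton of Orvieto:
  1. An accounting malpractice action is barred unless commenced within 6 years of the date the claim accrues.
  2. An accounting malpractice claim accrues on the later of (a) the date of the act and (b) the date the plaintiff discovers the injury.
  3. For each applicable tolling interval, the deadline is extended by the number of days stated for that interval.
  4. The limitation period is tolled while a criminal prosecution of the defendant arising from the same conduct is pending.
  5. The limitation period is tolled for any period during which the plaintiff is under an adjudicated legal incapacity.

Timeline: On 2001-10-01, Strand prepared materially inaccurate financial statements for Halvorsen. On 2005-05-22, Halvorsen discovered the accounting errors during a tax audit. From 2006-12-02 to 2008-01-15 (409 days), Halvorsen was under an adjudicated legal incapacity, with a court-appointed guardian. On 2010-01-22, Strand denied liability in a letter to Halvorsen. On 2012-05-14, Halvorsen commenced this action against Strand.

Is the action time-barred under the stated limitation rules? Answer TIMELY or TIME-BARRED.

The claim accrued on 2005-05-22 — the later of the 2001-10-01 act and the 2005-05-22 discovery.
6 years from 2005-05-22 is 2011-05-22.
Because the plaintiff's legal incapacity ran from 2006-12-02 to 2008-01-15, the deadline is extended by 409 days to 2012-07-04.
None of the other events listed affects the running of the period under the stated rules.
Halvorsen filed on 2012-05-14, before the 2012-07-04 deadline, so the action is timely.

TIMELY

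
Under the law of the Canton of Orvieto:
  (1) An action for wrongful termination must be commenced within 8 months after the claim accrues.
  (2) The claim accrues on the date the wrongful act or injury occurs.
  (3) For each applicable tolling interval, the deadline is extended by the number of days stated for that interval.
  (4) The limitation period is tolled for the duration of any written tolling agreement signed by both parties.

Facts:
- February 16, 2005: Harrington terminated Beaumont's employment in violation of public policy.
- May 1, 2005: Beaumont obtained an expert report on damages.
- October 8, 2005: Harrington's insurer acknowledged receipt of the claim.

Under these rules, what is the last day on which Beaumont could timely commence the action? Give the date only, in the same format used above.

The claim accrued on February 16, 2005, when the wrongful act occurred.
8 months from February 16, 2005 is October 16, 2005.
Nothing else in the chronology tolls or restarts the period.

October 16, 2005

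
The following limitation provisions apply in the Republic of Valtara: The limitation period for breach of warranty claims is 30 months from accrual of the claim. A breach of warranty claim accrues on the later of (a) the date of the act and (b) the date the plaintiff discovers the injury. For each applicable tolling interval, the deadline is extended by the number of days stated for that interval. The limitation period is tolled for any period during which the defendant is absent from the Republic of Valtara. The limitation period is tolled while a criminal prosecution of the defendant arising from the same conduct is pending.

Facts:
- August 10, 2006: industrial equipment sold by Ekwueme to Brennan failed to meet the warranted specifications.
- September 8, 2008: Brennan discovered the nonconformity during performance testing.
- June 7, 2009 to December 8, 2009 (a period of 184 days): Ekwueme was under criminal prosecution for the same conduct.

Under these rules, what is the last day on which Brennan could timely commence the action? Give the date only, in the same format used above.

The claim accrued on September 8, 2008 — the later of the August 10, 2006 act and the September 8, 2008 discovery.
Adding the 30 months base period to September 8, 2008 gives a deadline of March 8, 2011, before any tolling.
Because the pending criminal prosecution ran from June 7, 2009 to December 8, 2009, the deadline is extended by 184 days to September 8, 2011.

September 8, 2011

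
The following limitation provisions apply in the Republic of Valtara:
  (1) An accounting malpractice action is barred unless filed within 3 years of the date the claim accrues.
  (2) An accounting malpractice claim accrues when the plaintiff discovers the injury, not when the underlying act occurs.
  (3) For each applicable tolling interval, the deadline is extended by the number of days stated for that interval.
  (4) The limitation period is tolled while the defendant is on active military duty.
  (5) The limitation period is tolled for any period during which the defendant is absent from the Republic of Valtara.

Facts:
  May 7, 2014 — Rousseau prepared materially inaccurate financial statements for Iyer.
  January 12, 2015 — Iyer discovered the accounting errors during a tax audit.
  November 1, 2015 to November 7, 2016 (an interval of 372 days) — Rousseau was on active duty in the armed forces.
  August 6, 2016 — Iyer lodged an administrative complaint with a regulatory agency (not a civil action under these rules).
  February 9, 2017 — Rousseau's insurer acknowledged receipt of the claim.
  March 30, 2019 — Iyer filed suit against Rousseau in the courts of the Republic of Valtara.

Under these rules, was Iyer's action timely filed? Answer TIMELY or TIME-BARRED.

TIME-BARRED

Under the discovery rule, the claim accrued on January 12, 2015, when Iyer discovered the injury — not on the May 7, 2014 date of the underlying act.
3 years from January 12, 2015 is January 12, 2018.
The period was tolled for 372 days by the defendant's active military service (November 1, 2015 to November 7, 2016), pushing the deadline to January 19, 2019.
The other events in the timeline have no effect on the limitation period under the stated rules.
Filing on March 30, 2019 missed the January 19, 2019 deadline — the action is time-barred.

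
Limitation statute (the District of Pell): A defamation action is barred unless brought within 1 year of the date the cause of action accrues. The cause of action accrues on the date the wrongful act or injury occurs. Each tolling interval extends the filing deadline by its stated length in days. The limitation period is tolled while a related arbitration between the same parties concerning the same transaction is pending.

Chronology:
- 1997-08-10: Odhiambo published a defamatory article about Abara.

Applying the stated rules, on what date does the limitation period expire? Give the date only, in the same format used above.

The claim accrued on 1997-08-10, when the wrongful act occurred.
Adding the 1 year base period to 1997-08-10 gives a deadline of 1998-08-10, before any tolling.

1998-08-10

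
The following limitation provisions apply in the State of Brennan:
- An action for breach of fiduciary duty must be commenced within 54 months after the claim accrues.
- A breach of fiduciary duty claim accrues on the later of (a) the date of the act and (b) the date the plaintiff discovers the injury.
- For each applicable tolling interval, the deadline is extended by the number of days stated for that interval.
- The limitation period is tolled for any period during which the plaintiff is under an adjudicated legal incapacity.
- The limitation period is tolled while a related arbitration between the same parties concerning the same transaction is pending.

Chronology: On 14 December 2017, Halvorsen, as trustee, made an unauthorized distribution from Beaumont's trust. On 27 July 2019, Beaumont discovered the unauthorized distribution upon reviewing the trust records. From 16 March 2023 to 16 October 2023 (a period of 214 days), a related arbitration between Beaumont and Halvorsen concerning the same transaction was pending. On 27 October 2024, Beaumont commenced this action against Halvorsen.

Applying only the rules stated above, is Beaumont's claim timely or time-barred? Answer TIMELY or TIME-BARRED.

Taking the later of the act (14 December 2017) and discovery (27 July 2019), the claim accrued on 27 July 2019.
54 months from 27 July 2019 is 27 January 2024.
The pending related arbitration from 16 March 2023 to 16 October 2023 tolled the period for 214 days, extending the deadline to 28 August 2024.
Beaumont filed on 27 October 2024, after the 28 August 2024 deadline, so the action is time-barred.

TIME-BARRED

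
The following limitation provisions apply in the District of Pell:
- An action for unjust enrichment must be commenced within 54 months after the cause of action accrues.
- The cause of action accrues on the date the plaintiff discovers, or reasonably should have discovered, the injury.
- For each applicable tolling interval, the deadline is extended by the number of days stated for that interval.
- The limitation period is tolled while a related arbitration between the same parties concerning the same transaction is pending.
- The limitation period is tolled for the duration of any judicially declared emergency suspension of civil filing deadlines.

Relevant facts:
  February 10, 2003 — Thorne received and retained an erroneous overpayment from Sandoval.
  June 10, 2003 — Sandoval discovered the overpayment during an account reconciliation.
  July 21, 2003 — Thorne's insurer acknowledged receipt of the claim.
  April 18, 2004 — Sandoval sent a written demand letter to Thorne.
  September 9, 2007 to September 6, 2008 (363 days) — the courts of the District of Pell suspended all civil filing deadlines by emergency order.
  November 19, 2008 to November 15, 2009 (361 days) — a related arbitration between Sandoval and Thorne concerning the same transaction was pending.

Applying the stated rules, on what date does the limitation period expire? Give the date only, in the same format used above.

December 3, 2009

The claim did not accrue until Sandoval discovered the injury on June 10, 2003; the February 10, 2003 act date does not start the clock under the stated rule.
Adding the 54 months base period to June 10, 2003 gives a deadline of December 10, 2007, before any tolling.
The emergency suspension of filing deadlines from September 9, 2007 to September 6, 2008 tolled the period for 363 days, extending the deadline to December 7, 2008.
The pending related arbitration from November 19, 2008 to November 15, 2009 tolled the period for 361 days, extending the deadline to December 3, 2009.
None of the other events listed affects the running of the period under the stated rules.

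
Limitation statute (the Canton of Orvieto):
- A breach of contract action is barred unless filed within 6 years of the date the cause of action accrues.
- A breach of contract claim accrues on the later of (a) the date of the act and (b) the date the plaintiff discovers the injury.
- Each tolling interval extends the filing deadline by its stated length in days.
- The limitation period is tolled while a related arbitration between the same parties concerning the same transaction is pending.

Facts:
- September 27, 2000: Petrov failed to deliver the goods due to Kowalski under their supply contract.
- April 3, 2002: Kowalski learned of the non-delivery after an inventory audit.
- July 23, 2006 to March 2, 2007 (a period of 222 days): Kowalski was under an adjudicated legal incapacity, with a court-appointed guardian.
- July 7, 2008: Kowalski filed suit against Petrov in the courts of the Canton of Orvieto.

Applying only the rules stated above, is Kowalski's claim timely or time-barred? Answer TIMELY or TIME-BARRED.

TIME-BARRED

Because discovery on April 3, 2002 post-dates the September 27, 2000 act, accrual under the later-of rule falls on April 3, 2002.
Adding the 6 years base period to April 3, 2002 gives a deadline of April 3, 2008, before any tolling.
The plaintiff's legal incapacity from July 23, 2006 to March 2, 2007 does not toll the period, because no stated rule makes the plaintiff's incapacity a tolling event.
Kowalski filed on July 7, 2008, after the April 3, 2008 deadline, so the action is time-barred.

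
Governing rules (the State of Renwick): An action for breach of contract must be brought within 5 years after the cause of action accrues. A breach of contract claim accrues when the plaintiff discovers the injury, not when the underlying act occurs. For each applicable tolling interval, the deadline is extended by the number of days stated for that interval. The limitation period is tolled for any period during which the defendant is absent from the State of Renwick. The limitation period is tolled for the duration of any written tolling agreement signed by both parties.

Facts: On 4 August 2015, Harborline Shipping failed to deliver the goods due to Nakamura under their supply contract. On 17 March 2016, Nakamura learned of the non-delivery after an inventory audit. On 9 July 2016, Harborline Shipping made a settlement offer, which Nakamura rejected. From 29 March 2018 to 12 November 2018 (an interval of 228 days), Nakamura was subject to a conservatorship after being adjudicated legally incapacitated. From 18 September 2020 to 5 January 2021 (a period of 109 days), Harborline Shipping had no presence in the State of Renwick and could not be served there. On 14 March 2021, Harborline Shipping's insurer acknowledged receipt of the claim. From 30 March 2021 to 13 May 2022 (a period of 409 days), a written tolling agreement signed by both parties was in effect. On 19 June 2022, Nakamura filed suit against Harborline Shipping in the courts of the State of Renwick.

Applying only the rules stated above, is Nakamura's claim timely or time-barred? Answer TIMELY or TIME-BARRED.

TIMELY

Under the discovery rule, the claim accrued on 17 March 2016, when Nakamura discovered the injury — not on the 4 August 2015 date of the underlying act.
The untolled deadline — 5 years after 17 March 2016 — is 17 March 2021.
Because the defendant's absence from the jurisdiction ran from 18 September 2020 to 5 January 2021, the deadline is extended by 109 days to 4 July 2021.
The written tolling agreement from 30 March 2021 to 13 May 2022 tolled the period for 409 days, extending the deadline to 17 August 2022.
Although the plaintiff's incapacity ran from 29 March 2018 to 12 November 2018, the stated rules do not make that a tolling event, so it is disregarded.
None of the other events listed affects the running of the period under the stated rules.
Filing on 19 June 2022 beat the 17 August 2022 deadline — the action is timely.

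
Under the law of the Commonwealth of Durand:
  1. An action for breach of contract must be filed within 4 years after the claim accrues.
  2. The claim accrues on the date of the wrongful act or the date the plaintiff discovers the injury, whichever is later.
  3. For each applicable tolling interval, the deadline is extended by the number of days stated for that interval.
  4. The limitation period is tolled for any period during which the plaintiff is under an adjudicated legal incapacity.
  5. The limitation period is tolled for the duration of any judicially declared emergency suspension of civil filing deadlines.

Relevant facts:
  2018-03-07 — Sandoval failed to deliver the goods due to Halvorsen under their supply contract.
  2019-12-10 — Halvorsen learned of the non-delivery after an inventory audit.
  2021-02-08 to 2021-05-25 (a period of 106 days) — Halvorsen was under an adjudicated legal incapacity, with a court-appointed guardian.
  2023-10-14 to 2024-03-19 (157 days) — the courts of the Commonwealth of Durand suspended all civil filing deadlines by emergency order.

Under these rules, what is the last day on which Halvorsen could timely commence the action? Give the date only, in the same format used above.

Because discovery on 2019-12-10 post-dates the 2018-03-07 act, accrual under the later-of rule falls on 2019-12-10.
The untolled deadline — 4 years after 2019-12-10 — is 2023-12-10.
The plaintiff's legal incapacity from 2021-02-08 to 2021-05-25 tolled the period for 106 days, extending the deadline to 2024-03-25.
The emergency suspension of filing deadlines from 2023-10-14 to 2024-03-19 tolled the period for 157 days, extending the deadline to 2024-08-29.

2024-08-29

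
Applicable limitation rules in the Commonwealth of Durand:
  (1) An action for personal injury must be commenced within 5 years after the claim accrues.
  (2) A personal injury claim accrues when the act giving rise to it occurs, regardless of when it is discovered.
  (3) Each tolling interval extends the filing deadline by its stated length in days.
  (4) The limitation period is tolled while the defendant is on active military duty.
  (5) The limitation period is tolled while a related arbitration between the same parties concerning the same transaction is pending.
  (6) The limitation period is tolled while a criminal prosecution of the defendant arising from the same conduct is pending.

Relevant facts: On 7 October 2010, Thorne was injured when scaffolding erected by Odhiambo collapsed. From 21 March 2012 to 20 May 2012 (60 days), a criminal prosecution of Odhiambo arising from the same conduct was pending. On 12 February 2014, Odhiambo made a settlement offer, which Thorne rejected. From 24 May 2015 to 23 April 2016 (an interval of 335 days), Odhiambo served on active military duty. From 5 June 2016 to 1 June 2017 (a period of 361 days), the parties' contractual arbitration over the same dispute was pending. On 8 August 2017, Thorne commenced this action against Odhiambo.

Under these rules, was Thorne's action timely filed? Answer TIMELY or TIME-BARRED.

TIMELY

The claim accrued on 7 October 2010, when the wrongful act occurred.
The untolled deadline — 5 years after 7 October 2010 — is 7 October 2015.
The period was tolled for 60 days by the pending criminal prosecution (21 March 2012 to 20 May 2012), pushing the deadline to 6 December 2015.
The defendant's active military service from 24 May 2015 to 23 April 2016 tolled the period for 335 days, extending the deadline to 5 November 2016.
Because the pending related arbitration ran from 5 June 2016 to 1 June 2017, the deadline is extended by 361 days to 1 November 2017.
None of the other events listed affects the running of the period under the stated rules.
The 8 August 2017 filing precedes the 1 November 2017 deadline; the claim is timely.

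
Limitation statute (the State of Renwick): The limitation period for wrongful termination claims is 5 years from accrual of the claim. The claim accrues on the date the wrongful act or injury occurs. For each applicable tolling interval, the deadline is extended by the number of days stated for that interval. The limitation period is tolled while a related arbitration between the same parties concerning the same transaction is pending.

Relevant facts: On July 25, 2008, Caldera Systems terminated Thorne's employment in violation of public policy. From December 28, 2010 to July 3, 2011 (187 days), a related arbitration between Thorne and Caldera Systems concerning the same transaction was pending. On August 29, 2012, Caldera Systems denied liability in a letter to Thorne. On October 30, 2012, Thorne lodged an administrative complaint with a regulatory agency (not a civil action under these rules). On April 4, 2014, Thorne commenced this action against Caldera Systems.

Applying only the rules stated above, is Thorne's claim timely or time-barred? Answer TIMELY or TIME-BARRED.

TIME-BARRED

The claim accrued on July 25, 2008, the date of the act.
The untolled deadline — 5 years after July 25, 2008 — is July 25, 2013.
Because the pending related arbitration ran from December 28, 2010 to July 3, 2011, the deadline is extended by 187 days to January 28, 2014.
Nothing else in the chronology tolls or restarts the period.
The April 4, 2014 filing falls after the January 28, 2014 deadline; the claim is time-barred.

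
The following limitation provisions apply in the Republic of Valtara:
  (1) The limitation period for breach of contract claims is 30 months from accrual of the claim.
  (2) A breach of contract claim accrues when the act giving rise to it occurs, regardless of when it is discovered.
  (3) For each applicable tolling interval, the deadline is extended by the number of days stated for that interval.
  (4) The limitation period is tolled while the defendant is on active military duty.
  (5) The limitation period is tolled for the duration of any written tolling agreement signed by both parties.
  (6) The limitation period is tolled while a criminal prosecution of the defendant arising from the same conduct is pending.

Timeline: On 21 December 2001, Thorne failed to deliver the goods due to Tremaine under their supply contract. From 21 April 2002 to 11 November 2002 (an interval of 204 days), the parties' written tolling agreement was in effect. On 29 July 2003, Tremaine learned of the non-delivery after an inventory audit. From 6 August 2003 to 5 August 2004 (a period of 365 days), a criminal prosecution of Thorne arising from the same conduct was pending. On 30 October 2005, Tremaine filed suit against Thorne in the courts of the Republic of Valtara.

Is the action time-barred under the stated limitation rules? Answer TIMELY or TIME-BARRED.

Accrual is governed by the date of the act, so the period began to run on 21 December 2001; the later discovery on 29 July 2003 is irrelevant under the stated rule.
30 months from 21 December 2001 is 21 June 2004.
The period was tolled for 204 days by the written tolling agreement (21 April 2002 to 11 November 2002), pushing the deadline to 11 January 2005.
The pending criminal prosecution from 6 August 2003 to 5 August 2004 tolled the period for 365 days, extending the deadline to 11 January 2006.
The 30 October 2005 filing precedes the 11 January 2006 deadline; the claim is timely.

TIMELY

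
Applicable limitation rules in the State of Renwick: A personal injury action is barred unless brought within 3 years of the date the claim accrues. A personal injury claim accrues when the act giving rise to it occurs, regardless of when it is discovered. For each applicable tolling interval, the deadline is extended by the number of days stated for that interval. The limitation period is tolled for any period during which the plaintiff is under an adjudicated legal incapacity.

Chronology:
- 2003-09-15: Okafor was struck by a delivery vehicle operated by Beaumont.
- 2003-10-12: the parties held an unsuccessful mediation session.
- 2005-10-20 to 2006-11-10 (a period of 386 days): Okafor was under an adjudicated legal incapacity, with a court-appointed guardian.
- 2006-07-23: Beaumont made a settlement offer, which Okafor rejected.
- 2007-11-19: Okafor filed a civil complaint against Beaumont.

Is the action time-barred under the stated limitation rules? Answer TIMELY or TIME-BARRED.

The claim accrued on 2003-09-15, when the wrongful act occurred.
The untolled deadline — 3 years after 2003-09-15 — is 2006-09-15.
Because the plaintiff's legal incapacity ran from 2005-10-20 to 2006-11-10, the deadline is extended by 386 days to 2007-10-06.
None of the other events listed affects the running of the period under the stated rules.
Filing on 2007-11-19 missed the 2007-10-06 deadline — the action is time-barred.

TIME-BARRED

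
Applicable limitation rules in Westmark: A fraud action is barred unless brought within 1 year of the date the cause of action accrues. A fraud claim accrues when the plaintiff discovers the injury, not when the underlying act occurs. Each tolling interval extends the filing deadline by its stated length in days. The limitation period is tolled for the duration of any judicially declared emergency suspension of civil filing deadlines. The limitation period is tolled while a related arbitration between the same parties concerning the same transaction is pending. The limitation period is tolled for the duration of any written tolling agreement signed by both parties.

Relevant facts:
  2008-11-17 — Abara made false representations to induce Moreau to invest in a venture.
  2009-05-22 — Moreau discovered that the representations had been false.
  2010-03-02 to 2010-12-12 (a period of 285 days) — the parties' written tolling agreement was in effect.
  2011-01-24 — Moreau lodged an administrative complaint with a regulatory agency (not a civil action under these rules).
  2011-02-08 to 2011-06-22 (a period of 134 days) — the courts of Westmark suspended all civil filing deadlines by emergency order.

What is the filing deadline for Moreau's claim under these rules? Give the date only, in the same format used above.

2011-07-15

Under the discovery rule, the claim accrued on 2009-05-22, when Moreau discovered the injury — not on the 2008-11-17 date of the underlying act.
Adding the 1 year base period to 2009-05-22 gives a deadline of 2010-05-22, before any tolling.
The written tolling agreement from 2010-03-02 to 2010-12-12 tolled the period for 285 days, extending the deadline to 2011-03-03.
The emergency suspension of filing deadlines from 2011-02-08 to 2011-06-22 tolled the period for 134 days, extending the deadline to 2011-07-15.
None of the other events listed affects the running of the period under the stated rules.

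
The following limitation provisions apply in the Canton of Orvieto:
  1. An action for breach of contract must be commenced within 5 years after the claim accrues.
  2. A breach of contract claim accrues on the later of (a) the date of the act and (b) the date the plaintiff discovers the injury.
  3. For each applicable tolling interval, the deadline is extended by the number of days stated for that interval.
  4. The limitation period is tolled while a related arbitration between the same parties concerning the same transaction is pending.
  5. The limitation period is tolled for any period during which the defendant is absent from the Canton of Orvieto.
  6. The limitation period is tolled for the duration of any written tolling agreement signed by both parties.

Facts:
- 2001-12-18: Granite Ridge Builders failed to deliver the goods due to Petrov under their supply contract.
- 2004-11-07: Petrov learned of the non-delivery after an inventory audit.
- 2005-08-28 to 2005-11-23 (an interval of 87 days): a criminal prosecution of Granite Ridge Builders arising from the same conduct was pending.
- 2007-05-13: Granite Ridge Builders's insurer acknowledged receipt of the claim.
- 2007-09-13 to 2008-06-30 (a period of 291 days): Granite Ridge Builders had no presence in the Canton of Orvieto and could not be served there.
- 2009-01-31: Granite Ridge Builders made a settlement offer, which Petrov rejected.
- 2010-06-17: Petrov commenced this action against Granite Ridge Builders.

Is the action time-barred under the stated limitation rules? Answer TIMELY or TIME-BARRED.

TIMELY

The claim accrued on 2004-11-07 — the later of the 2001-12-18 act and the 2004-11-07 discovery.
Adding the 5 years base period to 2004-11-07 gives a deadline of 2009-11-07, before any tolling.
Because the defendant's absence from the jurisdiction ran from 2007-09-13 to 2008-06-30, the deadline is extended by 291 days to 2010-08-25.
The pending criminal prosecution from 2005-08-28 to 2005-11-23 does not toll the period, because no stated rule makes a criminal prosecution a tolling event.
Nothing else in the chronology tolls or restarts the period.
Petrov filed on 2010-06-17, before the 2010-08-25 deadline, so the action is timely.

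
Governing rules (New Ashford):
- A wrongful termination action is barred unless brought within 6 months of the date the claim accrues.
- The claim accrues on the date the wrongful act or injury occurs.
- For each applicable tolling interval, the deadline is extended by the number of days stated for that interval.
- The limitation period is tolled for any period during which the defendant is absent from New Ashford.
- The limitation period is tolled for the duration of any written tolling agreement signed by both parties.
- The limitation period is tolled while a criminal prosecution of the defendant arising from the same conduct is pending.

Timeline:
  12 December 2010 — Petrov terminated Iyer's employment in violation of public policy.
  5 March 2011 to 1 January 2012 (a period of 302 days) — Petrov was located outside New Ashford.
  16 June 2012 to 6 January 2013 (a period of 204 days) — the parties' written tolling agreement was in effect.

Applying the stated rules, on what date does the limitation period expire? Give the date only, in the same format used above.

The limitation period began to run on 12 December 2010.
The untolled deadline — 6 months after 12 December 2010 — is 12 June 2011.
Because the defendant's absence from the jurisdiction ran from 5 March 2011 to 1 January 2012, the deadline is extended by 302 days to 9 April 2012.
The written tolling agreement starting 16 June 2012 came too late — the period had run on 9 April 2012 — and so does not extend the deadline.

9 April 2012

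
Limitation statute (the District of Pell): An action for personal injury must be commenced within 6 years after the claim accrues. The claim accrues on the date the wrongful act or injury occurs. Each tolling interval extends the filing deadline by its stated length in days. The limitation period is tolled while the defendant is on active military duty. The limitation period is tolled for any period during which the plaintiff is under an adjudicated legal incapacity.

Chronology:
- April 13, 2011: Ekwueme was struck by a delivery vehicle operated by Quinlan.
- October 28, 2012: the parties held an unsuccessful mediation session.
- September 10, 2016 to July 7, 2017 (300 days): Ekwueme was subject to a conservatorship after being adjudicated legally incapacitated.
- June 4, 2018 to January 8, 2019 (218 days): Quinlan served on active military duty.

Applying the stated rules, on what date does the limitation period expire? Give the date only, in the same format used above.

The claim accrued on April 13, 2011, the date of the act.
6 years from April 13, 2011 is April 13, 2017.
The plaintiff's legal incapacity from September 10, 2016 to July 7, 2017 tolled the period for 300 days, extending the deadline to February 7, 2018.
The defendant's active military service starting June 4, 2018 came too late — the period had run on February 7, 2018 — and so does not extend the deadline.
None of the other events listed affects the running of the period under the stated rules.

February 7, 2018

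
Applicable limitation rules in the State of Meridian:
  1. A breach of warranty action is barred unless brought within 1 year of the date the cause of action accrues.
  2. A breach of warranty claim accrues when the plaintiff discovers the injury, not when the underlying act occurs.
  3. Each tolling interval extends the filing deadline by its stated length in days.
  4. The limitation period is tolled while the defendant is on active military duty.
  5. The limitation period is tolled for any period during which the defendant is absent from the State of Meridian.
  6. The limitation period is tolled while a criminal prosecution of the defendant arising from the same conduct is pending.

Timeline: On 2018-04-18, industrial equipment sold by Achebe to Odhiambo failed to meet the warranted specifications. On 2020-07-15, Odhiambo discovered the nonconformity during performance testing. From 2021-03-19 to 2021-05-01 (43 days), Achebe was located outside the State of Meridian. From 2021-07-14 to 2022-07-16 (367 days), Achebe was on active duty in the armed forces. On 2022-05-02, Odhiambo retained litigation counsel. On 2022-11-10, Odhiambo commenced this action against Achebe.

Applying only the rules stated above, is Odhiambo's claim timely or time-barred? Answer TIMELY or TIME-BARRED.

Under the discovery rule, the claim accrued on 2020-07-15, when Odhiambo discovered the injury — not on the 2018-04-18 date of the underlying act.
The untolled deadline — 1 year after 2020-07-15 — is 2021-07-15.
Because the defendant's absence from the jurisdiction ran from 2021-03-19 to 2021-05-01, the deadline is extended by 43 days to 2021-08-27.
Because the defendant's active military service ran from 2021-07-14 to 2022-07-16, the deadline is extended by 367 days to 2022-08-29.
Nothing else in the chronology tolls or restarts the period.
Odhiambo filed on 2022-11-10, after the 2022-08-29 deadline, so the action is time-barred.

TIME-BARRED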